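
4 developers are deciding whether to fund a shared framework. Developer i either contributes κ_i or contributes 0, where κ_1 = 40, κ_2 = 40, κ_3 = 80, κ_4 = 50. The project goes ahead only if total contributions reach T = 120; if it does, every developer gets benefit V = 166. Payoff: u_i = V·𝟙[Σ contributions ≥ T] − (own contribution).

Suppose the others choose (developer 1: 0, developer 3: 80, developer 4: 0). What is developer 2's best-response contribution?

Others' total = 80. Contributing 40 brings total to 120 ≥ 120: gain V − κ_2 = 126.
Best response: 40.

40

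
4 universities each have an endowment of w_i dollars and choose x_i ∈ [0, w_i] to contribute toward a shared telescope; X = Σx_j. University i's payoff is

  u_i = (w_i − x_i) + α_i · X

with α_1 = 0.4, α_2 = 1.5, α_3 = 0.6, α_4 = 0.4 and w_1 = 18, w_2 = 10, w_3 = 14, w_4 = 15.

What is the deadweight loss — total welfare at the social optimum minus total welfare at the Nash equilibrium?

89.3

∂u_i/∂x_i = α_i − 1, so university i contributes w_i if α_i > 1, else 0.
α_i > 1 for i ∈ {2}; NE contributions (0, 10, 0, 0), X = 10.
W^NE = Σw_i − X^NE + (Σα_i)·X^NE = 57 + 1.9·10 = 76.
Planner: ∂(Σu_j)/∂x_i = Σα_j − 1 = 1.9 > 0, so everyone contributes w_i; X^SO = 57, W^SO = 57 + 1.9·57 = 165.3.
Deadweight loss = 89.3.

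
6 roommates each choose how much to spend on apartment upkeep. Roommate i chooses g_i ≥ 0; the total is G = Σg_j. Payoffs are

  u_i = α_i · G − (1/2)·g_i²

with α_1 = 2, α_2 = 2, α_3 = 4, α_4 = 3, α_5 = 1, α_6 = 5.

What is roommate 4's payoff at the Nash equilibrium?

46.5

Roommate i's FOC: ∂u_i/∂g_i = α_i − g_i = 0, so g_i* = α_i.
NE contributions = (2, 2, 4, 3, 1, 5); G = 17.
u_4 = α_4·G − ½·(g_4)² = 3·17 − ½·3² = 46.5.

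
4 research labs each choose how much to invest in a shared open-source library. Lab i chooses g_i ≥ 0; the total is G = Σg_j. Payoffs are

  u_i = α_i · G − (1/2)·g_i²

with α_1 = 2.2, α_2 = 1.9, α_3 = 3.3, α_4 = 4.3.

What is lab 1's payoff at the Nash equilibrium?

Lab i's FOC: ∂u_i/∂g_i = α_i − g_i = 0, so g_i* = α_i.
NE contributions = (2.2, 1.9, 3.3, 4.3); G = 11.7.
u_1 = α_1·G − ½·(g_1)² = 2.2·11.7 − ½·2.2² = 23.32.

23.32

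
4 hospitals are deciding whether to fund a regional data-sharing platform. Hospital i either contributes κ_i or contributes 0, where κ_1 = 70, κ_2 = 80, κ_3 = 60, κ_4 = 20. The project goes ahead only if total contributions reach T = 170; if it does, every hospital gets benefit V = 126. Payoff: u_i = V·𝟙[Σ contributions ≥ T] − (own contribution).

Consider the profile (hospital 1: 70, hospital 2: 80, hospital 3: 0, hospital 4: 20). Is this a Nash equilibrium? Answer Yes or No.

Yes

Total = 170 ≥ 170: provided.
Hospital 1 (pledges 70, payoff 56): dropping to 0 → total 100, payoff 0. No gain.
Hospital 2 (pledges 80, payoff 46): dropping to 0 → total 90, payoff 0. No gain.
Hospital 3 (pledges 0, payoff 126): pledging 60 → total 230, payoff 66. No gain.
Hospital 4 (pledges 20, payoff 106): dropping to 0 → total 150, payoff 0. No gain.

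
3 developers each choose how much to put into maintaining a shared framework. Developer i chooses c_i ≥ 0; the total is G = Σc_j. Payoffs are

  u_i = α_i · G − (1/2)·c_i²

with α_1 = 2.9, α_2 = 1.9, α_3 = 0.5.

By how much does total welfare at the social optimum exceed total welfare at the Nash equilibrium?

Developer i's FOC: ∂u_i/∂c_i = α_i − c_i = 0, so c_i* = α_i.
NE contributions = (2.9, 1.9, 0.5); G = 5.3.
W^NE = (Σα)·G − ½Σα_i² = 5.3² − ½·12.27 = 21.955.
Planner sets c_i = Σα_j = 5.3 for every i, so G^SO = 3·5.3 = 15.9.
W^SO = (Σα)·G^SO − ½·3·(Σα)² = (3/2)·5.3² = 42.135.
Deadweight loss = W^SO − W^NE = 20.18.

20.18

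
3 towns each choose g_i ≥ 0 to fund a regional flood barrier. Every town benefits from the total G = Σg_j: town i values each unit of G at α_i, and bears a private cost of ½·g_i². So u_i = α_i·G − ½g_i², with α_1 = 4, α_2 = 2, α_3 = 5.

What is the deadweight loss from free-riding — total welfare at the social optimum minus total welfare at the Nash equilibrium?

Town i's FOC: ∂u_i/∂g_i = α_i − g_i = 0, so g_i* = α_i.
NE contributions = (4, 2, 5); G = 11.
W^NE = (Σα)·G − ½Σα_i² = 11² − ½·45 = 98.5.
Planner sets g_i = Σα_j = 11 for every i, so G^SO = 3·11 = 33.
W^SO = (Σα)·G^SO − ½·3·(Σα)² = (3/2)·11² = 181.5.
Deadweight loss = W^SO − W^NE = 83.

83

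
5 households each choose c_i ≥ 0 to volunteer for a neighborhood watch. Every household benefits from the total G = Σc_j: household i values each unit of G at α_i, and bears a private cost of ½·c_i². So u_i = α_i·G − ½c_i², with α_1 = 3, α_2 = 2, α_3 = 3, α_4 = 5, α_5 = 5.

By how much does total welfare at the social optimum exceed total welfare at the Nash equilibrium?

522

Household i's FOC: ∂u_i/∂c_i = α_i − c_i = 0, so c_i* = α_i.
NE contributions = (3, 2, 3, 5, 5); G = 18.
W^NE = (Σα)·G − ½Σα_i² = 18² − ½·72 = 288.
Planner sets c_i = Σα_j = 18 for every i, so G^SO = 5·18 = 90.
W^SO = (Σα)·G^SO − ½·5·(Σα)² = (5/2)·18² = 810.
Deadweight loss = W^SO − W^NE = 522.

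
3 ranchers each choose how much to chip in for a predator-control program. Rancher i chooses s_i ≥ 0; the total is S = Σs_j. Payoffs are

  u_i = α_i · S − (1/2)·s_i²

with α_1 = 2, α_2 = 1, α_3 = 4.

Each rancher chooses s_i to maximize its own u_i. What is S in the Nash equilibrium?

Rancher i's FOC: ∂u_i/∂s_i = α_i − s_i = 0, so s_i* = α_i.
NE contributions = (2, 1, 4); S = 7.

7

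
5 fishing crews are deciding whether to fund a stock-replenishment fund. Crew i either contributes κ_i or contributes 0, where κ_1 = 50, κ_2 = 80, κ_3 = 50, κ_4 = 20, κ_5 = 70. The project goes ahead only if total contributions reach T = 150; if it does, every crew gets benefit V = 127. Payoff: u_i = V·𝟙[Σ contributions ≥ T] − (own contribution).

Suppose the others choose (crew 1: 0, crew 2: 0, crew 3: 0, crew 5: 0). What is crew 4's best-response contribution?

0

Others' total = 0. Even contributing 20 gives 20 < 150: no benefit either way.
Best response: 0.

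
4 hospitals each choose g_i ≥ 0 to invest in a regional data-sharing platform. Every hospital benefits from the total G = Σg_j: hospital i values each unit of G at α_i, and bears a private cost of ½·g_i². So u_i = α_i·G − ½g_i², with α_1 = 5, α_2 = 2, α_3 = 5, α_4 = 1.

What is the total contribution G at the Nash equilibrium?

13

Hospital i's FOC: ∂u_i/∂g_i = α_i − g_i = 0, so g_i* = α_i.
NE contributions = (5, 2, 5, 1); G = 13.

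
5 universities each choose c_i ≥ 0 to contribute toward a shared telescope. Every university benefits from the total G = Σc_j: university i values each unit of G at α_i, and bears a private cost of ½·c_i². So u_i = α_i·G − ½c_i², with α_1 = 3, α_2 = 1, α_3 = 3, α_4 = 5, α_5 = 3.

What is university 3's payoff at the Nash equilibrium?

40.5

University i's FOC: ∂u_i/∂c_i = α_i − c_i = 0, so c_i* = α_i.
NE contributions = (3, 1, 3, 5, 3); G = 15.
u_3 = α_3·G − ½·(c_3)² = 3·15 − ½·3² = 40.5.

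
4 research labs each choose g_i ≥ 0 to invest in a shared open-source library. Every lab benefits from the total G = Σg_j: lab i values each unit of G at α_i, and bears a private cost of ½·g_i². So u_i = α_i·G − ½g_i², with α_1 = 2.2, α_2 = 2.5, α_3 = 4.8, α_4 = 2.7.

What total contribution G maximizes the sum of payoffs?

Planner FOC: ∂(Σu_j)/∂g_i = (Σα_j) − g_i = 0, so g_i^SO = Σα_j = 12.2 for every i; G^SO = 48.8.

48.8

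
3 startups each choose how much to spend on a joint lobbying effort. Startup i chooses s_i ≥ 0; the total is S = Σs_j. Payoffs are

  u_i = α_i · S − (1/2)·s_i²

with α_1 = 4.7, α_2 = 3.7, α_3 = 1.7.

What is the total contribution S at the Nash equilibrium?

Startup i's FOC: ∂u_i/∂s_i = α_i − s_i = 0, so s_i* = α_i.
NE contributions = (4.7, 3.7, 1.7); S = 10.1.

10.1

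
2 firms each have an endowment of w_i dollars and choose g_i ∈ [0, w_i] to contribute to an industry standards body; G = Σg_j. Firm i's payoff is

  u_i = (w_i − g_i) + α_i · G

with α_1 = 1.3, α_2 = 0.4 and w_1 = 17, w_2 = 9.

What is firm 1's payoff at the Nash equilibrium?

∂u_i/∂g_i = α_i − 1, so firm i contributes w_i if α_i > 1, else 0.
α_i > 1 for i ∈ {1}; NE contributions (17, 0), G = 17.
u_1 = (17 − 17) + 1.3·17 = 22.1.

22.1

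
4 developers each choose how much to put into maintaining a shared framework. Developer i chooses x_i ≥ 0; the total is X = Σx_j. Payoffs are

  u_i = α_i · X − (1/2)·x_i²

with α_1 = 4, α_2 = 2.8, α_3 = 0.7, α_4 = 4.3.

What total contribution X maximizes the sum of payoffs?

47.2

Planner FOC: ∂(Σu_j)/∂x_i = (Σα_j) − x_i = 0, so x_i^SO = Σα_j = 11.8 for every i; X^SO = 47.2.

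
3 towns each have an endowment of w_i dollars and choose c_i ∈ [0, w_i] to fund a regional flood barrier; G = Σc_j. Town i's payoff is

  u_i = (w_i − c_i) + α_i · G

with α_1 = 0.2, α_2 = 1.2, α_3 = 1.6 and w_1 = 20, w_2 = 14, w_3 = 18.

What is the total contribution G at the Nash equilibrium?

32

∂u_i/∂c_i = α_i − 1, so town i contributes w_i if α_i > 1, else 0.
α_i > 1 for i ∈ {2, 3}; NE contributions (0, 14, 18), G = 32.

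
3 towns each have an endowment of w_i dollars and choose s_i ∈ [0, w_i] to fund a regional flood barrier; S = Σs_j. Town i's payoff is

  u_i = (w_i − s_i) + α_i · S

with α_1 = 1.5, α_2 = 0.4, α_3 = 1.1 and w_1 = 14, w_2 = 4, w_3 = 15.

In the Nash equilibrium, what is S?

∂u_i/∂s_i = α_i − 1, so town i contributes w_i if α_i > 1, else 0.
α_i > 1 for i ∈ {1, 3}; NE contributions (14, 0, 15), S = 29.

29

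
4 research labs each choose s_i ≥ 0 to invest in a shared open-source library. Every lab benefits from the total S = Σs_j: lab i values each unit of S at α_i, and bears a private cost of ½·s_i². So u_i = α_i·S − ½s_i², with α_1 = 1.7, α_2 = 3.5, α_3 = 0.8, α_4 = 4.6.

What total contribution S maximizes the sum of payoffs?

Planner FOC: ∂(Σu_j)/∂s_i = (Σα_j) − s_i = 0, so s_i^SO = Σα_j = 10.6 for every i; S^SO = 42.4.

42.4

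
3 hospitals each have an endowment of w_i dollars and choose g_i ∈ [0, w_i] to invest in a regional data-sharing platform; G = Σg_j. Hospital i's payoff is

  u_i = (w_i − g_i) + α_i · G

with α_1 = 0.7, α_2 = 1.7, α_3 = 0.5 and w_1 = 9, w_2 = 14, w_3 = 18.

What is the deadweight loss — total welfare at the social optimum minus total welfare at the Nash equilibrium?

∂u_i/∂g_i = α_i − 1, so hospital i contributes w_i if α_i > 1, else 0.
α_i > 1 for i ∈ {2}; NE contributions (0, 14, 0), G = 14.
W^NE = Σw_i − G^NE + (Σα_i)·G^NE = 41 + 1.9·14 = 67.6.
Planner: ∂(Σu_j)/∂g_i = Σα_j − 1 = 1.9 > 0, so everyone contributes w_i; G^SO = 41, W^SO = 41 + 1.9·41 = 118.9.
Deadweight loss = 51.3.

51.3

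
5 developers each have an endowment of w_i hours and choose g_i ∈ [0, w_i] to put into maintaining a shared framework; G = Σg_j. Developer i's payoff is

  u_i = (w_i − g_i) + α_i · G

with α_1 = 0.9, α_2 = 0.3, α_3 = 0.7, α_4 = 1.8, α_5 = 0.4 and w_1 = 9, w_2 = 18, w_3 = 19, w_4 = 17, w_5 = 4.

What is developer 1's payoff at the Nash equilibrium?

∂u_i/∂g_i = α_i − 1, so developer i contributes w_i if α_i > 1, else 0.
α_i > 1 for i ∈ {4}; NE contributions (0, 0, 0, 17, 0), G = 17.
u_1 = (9 − 0) + 0.9·17 = 24.3.

24.3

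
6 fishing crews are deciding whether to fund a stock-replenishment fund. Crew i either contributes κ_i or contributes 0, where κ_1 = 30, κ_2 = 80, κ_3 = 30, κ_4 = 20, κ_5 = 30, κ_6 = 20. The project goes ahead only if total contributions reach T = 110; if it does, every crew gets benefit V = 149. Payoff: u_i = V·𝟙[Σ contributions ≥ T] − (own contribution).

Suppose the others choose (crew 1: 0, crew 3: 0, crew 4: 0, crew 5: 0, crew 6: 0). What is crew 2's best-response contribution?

0

Others' total = 0. Even contributing 80 gives 80 < 110: no benefit either way.
Best response: 0.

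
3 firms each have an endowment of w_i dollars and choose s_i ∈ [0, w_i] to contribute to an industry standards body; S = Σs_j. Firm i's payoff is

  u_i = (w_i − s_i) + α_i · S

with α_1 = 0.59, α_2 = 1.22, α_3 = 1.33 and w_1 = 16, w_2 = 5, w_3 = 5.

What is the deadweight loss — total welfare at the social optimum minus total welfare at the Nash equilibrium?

∂u_i/∂s_i = α_i − 1, so firm i contributes w_i if α_i > 1, else 0.
α_i > 1 for i ∈ {2, 3}; NE contributions (0, 5, 5), S = 10.
W^NE = Σw_i − S^NE + (Σα_i)·S^NE = 26 + 2.14·10 = 47.4.
Planner: ∂(Σu_j)/∂s_i = Σα_j − 1 = 2.14 > 0, so everyone contributes w_i; S^SO = 26, W^SO = 26 + 2.14·26 = 81.64.
Deadweight loss = 34.24.

34.24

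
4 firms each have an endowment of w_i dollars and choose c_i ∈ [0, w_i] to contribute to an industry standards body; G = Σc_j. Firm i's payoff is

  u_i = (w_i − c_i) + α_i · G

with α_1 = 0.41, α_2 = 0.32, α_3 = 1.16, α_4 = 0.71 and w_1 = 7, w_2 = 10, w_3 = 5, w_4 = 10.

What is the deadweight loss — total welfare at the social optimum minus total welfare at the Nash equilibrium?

∂u_i/∂c_i = α_i − 1, so firm i contributes w_i if α_i > 1, else 0.
α_i > 1 for i ∈ {3}; NE contributions (0, 0, 5, 0), G = 5.
W^NE = Σw_i − G^NE + (Σα_i)·G^NE = 32 + 1.6·5 = 40.
Planner: ∂(Σu_j)/∂c_i = Σα_j − 1 = 1.6 > 0, so everyone contributes w_i; G^SO = 32, W^SO = 32 + 1.6·32 = 83.2.
Deadweight loss = 43.2.

43.2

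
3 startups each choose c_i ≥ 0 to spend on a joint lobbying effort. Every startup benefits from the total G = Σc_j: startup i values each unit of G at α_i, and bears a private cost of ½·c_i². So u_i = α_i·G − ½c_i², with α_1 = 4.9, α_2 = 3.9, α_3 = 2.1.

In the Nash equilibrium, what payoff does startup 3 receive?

20.685

Startup i's FOC: ∂u_i/∂c_i = α_i − c_i = 0, so c_i* = α_i.
NE contributions = (4.9, 3.9, 2.1); G = 10.9.
u_3 = α_3·G − ½·(c_3)² = 2.1·10.9 − ½·2.1² = 20.685.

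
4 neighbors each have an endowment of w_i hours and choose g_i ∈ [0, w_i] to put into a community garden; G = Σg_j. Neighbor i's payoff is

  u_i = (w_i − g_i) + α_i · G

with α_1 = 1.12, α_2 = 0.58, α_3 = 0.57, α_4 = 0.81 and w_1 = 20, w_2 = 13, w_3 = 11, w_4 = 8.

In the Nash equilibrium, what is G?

∂u_i/∂g_i = α_i − 1, so neighbor i contributes w_i if α_i > 1, else 0.
α_i > 1 for i ∈ {1}; NE contributions (20, 0, 0, 0), G = 20.

20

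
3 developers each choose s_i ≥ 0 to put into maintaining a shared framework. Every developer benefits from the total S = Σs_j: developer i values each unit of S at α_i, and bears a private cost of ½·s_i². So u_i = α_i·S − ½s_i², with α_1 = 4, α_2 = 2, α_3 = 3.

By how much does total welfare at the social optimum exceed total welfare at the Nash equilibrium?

Developer i's FOC: ∂u_i/∂s_i = α_i − s_i = 0, so s_i* = α_i.
NE contributions = (4, 2, 3); S = 9.
W^NE = (Σα)·S − ½Σα_i² = 9² − ½·29 = 66.5.
Planner sets s_i = Σα_j = 9 for every i, so S^SO = 3·9 = 27.
W^SO = (Σα)·S^SO − ½·3·(Σα)² = (3/2)·9² = 121.5.
Deadweight loss = W^SO − W^NE = 55.

55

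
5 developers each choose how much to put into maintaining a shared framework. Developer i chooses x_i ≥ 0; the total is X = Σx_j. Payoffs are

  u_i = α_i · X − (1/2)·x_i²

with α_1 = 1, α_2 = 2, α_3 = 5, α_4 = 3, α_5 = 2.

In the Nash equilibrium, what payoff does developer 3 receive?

Developer i's FOC: ∂u_i/∂x_i = α_i − x_i = 0, so x_i* = α_i.
NE contributions = (1, 2, 5, 3, 2); X = 13.
u_3 = α_3·X − ½·(x_3)² = 5·13 − ½·5² = 52.5.

52.5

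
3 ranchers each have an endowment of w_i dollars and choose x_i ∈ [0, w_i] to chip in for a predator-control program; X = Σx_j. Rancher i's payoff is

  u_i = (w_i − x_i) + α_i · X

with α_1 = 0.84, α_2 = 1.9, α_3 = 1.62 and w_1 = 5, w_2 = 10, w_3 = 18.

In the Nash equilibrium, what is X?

∂u_i/∂x_i = α_i − 1, so rancher i contributes w_i if α_i > 1, else 0.
α_i > 1 for i ∈ {2, 3}; NE contributions (0, 10, 18), X = 28.

28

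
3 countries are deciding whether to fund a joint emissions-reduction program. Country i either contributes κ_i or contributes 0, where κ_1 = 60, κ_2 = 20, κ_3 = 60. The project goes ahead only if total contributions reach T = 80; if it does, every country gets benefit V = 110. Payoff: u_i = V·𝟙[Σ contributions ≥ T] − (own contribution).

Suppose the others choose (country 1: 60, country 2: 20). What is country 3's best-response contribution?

Others' total = 80 ≥ 80; contributing adds cost 60 for no extra benefit.
Best response: 0.

0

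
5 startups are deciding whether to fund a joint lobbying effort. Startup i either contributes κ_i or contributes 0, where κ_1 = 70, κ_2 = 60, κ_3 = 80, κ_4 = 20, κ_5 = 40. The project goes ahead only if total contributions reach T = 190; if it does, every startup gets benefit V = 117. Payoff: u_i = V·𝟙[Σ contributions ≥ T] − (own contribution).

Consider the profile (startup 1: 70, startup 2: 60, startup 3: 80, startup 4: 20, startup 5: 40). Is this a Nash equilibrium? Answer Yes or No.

Total = 270 ≥ 190: provided.
Startup 1 (pledges 70, payoff 47): dropping to 0 → total 200, payoff 117. Profitable deviation.

No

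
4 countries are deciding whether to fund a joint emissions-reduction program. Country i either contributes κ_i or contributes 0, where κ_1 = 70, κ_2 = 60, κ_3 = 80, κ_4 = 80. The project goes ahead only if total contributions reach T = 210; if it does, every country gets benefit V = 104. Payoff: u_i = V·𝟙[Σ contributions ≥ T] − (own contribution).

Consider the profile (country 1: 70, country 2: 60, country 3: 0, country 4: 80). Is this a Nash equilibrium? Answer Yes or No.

Yes

Total = 210 ≥ 210: provided.
Country 1 (pledges 70, payoff 34): dropping to 0 → total 140, payoff 0. No gain.
Country 2 (pledges 60, payoff 44): dropping to 0 → total 150, payoff 0. No gain.
Country 3 (pledges 0, payoff 104): pledging 80 → total 290, payoff 24. No gain.
Country 4 (pledges 80, payoff 24): dropping to 0 → total 130, payoff 0. No gain.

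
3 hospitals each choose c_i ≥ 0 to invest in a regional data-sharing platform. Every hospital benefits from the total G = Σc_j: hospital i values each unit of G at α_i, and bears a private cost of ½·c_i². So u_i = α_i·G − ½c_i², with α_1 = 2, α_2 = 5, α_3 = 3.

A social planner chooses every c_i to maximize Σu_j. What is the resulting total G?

Planner FOC: ∂(Σu_j)/∂c_i = (Σα_j) − c_i = 0, so c_i^SO = Σα_j = 10 for every i; G^SO = 30.

30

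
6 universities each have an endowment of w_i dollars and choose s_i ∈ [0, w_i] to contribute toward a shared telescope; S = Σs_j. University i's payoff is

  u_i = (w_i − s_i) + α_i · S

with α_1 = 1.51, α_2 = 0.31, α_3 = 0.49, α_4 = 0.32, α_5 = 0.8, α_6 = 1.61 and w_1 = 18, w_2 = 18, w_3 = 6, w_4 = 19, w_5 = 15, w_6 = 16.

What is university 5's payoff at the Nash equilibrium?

42.2

∂u_i/∂s_i = α_i − 1, so university i contributes w_i if α_i > 1, else 0.
α_i > 1 for i ∈ {1, 6}; NE contributions (18, 0, 0, 0, 0, 16), S = 34.
u_5 = (15 − 0) + 0.8·34 = 42.2.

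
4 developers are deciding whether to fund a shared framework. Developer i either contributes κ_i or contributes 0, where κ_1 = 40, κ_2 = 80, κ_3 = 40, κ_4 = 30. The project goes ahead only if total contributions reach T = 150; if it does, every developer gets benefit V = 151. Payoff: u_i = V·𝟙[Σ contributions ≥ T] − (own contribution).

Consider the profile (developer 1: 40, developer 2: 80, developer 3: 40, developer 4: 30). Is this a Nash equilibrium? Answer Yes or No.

Total = 190 ≥ 150: provided.
Developer 1 (pledges 40, payoff 111): dropping to 0 → total 150, payoff 151. Profitable deviation.

No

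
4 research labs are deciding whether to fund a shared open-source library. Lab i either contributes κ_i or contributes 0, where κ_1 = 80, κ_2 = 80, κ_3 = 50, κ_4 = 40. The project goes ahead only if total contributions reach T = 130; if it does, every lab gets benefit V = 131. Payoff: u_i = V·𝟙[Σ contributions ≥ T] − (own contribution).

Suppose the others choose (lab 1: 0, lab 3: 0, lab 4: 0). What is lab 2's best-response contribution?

0

Others' total = 0. Even contributing 80 gives 80 < 130: no benefit either way.
Best response: 0.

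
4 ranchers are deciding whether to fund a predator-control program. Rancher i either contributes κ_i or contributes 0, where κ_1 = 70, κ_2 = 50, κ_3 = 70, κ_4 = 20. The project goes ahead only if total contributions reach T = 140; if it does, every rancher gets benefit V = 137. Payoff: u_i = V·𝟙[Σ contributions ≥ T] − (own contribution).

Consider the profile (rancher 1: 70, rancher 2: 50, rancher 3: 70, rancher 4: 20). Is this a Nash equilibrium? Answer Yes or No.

No

Total = 210 ≥ 140: provided.
Rancher 1 (pledges 70, payoff 67): dropping to 0 → total 140, payoff 137. Profitable deviation.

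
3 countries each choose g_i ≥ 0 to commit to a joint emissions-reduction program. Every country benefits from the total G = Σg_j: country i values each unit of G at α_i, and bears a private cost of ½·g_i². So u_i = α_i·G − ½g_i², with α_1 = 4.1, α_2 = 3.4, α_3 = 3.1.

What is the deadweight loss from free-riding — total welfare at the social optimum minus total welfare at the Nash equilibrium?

Country i's FOC: ∂u_i/∂g_i = α_i − g_i = 0, so g_i* = α_i.
NE contributions = (4.1, 3.4, 3.1); G = 10.6.
W^NE = (Σα)·G − ½Σα_i² = 10.6² − ½·37.98 = 93.37.
Planner sets g_i = Σα_j = 10.6 for every i, so G^SO = 3·10.6 = 31.8.
W^SO = (Σα)·G^SO − ½·3·(Σα)² = (3/2)·10.6² = 168.54.
Deadweight loss = W^SO − W^NE = 75.17.

75.17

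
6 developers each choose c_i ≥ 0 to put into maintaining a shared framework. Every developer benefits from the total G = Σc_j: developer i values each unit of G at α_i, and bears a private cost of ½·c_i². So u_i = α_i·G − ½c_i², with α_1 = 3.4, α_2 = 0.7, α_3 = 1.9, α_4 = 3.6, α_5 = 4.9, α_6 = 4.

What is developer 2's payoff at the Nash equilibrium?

12.705

Developer i's FOC: ∂u_i/∂c_i = α_i − c_i = 0, so c_i* = α_i.
NE contributions = (3.4, 0.7, 1.9, 3.6, 4.9, 4); G = 18.5.
u_2 = α_2·G − ½·(c_2)² = 0.7·18.5 − ½·0.7² = 12.705.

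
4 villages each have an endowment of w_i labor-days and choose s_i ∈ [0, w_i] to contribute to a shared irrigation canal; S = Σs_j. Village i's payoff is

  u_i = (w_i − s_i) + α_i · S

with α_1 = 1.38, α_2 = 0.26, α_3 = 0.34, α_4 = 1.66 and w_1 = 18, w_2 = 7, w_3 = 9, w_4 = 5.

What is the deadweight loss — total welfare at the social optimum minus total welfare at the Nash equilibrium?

42.24

∂u_i/∂s_i = α_i − 1, so village i contributes w_i if α_i > 1, else 0.
α_i > 1 for i ∈ {1, 4}; NE contributions (18, 0, 0, 5), S = 23.
W^NE = Σw_i − S^NE + (Σα_i)·S^NE = 39 + 2.64·23 = 99.72.
Planner: ∂(Σu_j)/∂s_i = Σα_j − 1 = 2.64 > 0, so everyone contributes w_i; S^SO = 39, W^SO = 39 + 2.64·39 = 141.96.
Deadweight loss = 42.24.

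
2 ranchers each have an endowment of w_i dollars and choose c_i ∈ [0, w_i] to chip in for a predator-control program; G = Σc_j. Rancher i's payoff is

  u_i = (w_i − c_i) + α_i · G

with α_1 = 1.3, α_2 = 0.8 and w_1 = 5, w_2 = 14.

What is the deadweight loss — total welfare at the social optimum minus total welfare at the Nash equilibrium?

∂u_i/∂c_i = α_i − 1, so rancher i contributes w_i if α_i > 1, else 0.
α_i > 1 for i ∈ {1}; NE contributions (5, 0), G = 5.
W^NE = Σw_i − G^NE + (Σα_i)·G^NE = 19 + 1.1·5 = 24.5.
Planner: ∂(Σu_j)/∂c_i = Σα_j − 1 = 1.1 > 0, so everyone contributes w_i; G^SO = 19, W^SO = 19 + 1.1·19 = 39.9.
Deadweight loss = 15.4.

15.4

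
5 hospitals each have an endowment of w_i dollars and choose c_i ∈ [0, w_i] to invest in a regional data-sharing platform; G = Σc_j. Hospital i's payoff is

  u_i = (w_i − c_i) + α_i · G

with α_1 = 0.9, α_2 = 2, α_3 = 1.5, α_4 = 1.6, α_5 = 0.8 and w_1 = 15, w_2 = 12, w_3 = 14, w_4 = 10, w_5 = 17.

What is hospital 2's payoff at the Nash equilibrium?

72

∂u_i/∂c_i = α_i − 1, so hospital i contributes w_i if α_i > 1, else 0.
α_i > 1 for i ∈ {2, 3, 4}; NE contributions (0, 12, 14, 10, 0), G = 36.
u_2 = (12 − 12) + 2·36 = 72.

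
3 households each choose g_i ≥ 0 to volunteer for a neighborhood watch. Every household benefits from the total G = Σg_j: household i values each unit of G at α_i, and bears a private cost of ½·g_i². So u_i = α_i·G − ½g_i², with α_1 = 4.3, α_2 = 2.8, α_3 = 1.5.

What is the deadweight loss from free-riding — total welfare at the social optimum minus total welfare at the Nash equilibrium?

Household i's FOC: ∂u_i/∂g_i = α_i − g_i = 0, so g_i* = α_i.
NE contributions = (4.3, 2.8, 1.5); G = 8.6.
W^NE = (Σα)·G − ½Σα_i² = 8.6² − ½·28.58 = 59.67.
Planner sets g_i = Σα_j = 8.6 for every i, so G^SO = 3·8.6 = 25.8.
W^SO = (Σα)·G^SO − ½·3·(Σα)² = (3/2)·8.6² = 110.94.
Deadweight loss = W^SO − W^NE = 51.27.

51.27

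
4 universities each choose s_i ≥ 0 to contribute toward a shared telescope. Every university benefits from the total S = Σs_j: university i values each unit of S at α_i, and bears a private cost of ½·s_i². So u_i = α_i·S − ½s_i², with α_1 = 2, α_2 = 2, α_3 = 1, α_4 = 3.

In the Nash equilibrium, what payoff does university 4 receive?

19.5

University i's FOC: ∂u_i/∂s_i = α_i − s_i = 0, so s_i* = α_i.
NE contributions = (2, 2, 1, 3); S = 8.
u_4 = α_4·S − ½·(s_4)² = 3·8 − ½·3² = 19.5.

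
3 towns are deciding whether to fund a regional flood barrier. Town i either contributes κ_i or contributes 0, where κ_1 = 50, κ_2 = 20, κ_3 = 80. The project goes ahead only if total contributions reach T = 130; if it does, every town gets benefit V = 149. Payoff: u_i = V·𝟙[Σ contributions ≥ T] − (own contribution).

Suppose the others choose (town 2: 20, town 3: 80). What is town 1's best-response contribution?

Others' total = 100. Contributing 50 brings total to 150 ≥ 130: gain V − κ_1 = 99.
Best response: 50.

50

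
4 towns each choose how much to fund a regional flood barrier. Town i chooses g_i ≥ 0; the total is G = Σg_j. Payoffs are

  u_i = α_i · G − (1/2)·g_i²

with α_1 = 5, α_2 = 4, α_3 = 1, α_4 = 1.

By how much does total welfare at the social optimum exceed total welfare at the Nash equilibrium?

142.5

Town i's FOC: ∂u_i/∂g_i = α_i − g_i = 0, so g_i* = α_i.
NE contributions = (5, 4, 1, 1); G = 11.
W^NE = (Σα)·G − ½Σα_i² = 11² − ½·43 = 99.5.
Planner sets g_i = Σα_j = 11 for every i, so G^SO = 4·11 = 44.
W^SO = (Σα)·G^SO − ½·4·(Σα)² = (4/2)·11² = 242.
Deadweight loss = W^SO − W^NE = 142.5.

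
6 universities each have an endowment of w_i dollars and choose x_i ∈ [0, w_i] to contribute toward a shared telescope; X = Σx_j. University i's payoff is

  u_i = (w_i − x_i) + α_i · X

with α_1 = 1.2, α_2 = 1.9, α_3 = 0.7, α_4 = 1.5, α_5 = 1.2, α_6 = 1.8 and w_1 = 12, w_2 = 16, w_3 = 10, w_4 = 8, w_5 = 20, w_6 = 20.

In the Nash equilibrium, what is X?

∂u_i/∂x_i = α_i − 1, so university i contributes w_i if α_i > 1, else 0.
α_i > 1 for i ∈ {1, 2, 4, 5, 6}; NE contributions (12, 16, 0, 8, 20, 20), X = 76.

76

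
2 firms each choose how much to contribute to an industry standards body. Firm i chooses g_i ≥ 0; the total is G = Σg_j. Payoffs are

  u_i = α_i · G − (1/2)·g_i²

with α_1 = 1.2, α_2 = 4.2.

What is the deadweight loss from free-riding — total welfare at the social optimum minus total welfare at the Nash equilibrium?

9.54

Firm i's FOC: ∂u_i/∂g_i = α_i − g_i = 0, so g_i* = α_i.
NE contributions = (1.2, 4.2); G = 5.4.
W^NE = (Σα)·G − ½Σα_i² = 5.4² − ½·19.08 = 19.62.
Planner sets g_i = Σα_j = 5.4 for every i, so G^SO = 2·5.4 = 10.8.
W^SO = (Σα)·G^SO − ½·2·(Σα)² = (2/2)·5.4² = 29.16.
Deadweight loss = W^SO − W^NE = 9.54.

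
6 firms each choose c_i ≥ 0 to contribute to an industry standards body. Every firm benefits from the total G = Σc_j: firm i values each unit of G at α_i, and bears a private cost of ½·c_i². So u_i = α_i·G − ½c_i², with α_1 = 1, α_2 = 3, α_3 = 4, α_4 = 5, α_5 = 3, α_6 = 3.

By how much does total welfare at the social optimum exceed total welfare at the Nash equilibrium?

756.5

Firm i's FOC: ∂u_i/∂c_i = α_i − c_i = 0, so c_i* = α_i.
NE contributions = (1, 3, 4, 5, 3, 3); G = 19.
W^NE = (Σα)·G − ½Σα_i² = 19² − ½·69 = 326.5.
Planner sets c_i = Σα_j = 19 for every i, so G^SO = 6·19 = 114.
W^SO = (Σα)·G^SO − ½·6·(Σα)² = (6/2)·19² = 1083.
Deadweight loss = W^SO − W^NE = 756.5.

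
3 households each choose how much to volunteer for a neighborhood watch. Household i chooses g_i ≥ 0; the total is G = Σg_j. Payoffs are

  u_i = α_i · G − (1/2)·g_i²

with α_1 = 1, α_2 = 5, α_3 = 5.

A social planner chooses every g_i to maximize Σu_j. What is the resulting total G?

Planner FOC: ∂(Σu_j)/∂g_i = (Σα_j) − g_i = 0, so g_i^SO = Σα_j = 11 for every i; G^SO = 33.

33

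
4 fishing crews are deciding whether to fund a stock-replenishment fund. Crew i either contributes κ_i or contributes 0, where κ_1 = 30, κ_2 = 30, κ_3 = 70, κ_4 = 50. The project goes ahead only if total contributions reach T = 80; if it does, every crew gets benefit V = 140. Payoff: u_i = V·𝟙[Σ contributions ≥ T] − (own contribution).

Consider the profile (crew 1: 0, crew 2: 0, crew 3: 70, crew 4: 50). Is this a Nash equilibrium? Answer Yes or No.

Total = 120 ≥ 80: provided.
Crew 1 (pledges 0, payoff 140): pledging 30 → total 150, payoff 110. No gain.
Crew 2 (pledges 0, payoff 140): pledging 30 → total 150, payoff 110. No gain.
Crew 3 (pledges 70, payoff 70): dropping to 0 → total 50, payoff 0. No gain.
Crew 4 (pledges 50, payoff 90): dropping to 0 → total 70, payoff 0. No gain.

Yes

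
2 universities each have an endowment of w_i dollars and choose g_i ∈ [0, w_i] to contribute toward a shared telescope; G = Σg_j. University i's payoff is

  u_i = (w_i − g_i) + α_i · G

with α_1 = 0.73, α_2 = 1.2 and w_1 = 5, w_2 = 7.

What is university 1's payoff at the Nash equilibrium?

10.11

∂u_i/∂g_i = α_i − 1, so university i contributes w_i if α_i > 1, else 0.
α_i > 1 for i ∈ {2}; NE contributions (0, 7), G = 7.
u_1 = (5 − 0) + 0.73·7 = 10.11.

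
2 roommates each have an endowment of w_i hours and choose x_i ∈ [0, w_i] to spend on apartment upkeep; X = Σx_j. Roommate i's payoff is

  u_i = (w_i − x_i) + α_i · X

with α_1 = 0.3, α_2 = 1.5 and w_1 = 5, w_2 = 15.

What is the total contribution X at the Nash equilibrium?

15

∂u_i/∂x_i = α_i − 1, so roommate i contributes w_i if α_i > 1, else 0.
α_i > 1 for i ∈ {2}; NE contributions (0, 15), X = 15.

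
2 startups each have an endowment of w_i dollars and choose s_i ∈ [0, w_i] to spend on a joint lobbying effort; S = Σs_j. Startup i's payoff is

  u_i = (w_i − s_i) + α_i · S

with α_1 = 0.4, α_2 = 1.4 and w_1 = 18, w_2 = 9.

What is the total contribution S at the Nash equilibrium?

∂u_i/∂s_i = α_i − 1, so startup i contributes w_i if α_i > 1, else 0.
α_i > 1 for i ∈ {2}; NE contributions (0, 9), S = 9.

9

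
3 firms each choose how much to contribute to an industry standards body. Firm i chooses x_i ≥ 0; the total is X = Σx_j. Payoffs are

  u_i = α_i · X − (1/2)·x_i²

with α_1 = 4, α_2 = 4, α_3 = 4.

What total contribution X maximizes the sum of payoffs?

Planner FOC: ∂(Σu_j)/∂x_i = (Σα_j) − x_i = 0, so x_i^SO = Σα_j = 12 for every i; X^SO = 36.

36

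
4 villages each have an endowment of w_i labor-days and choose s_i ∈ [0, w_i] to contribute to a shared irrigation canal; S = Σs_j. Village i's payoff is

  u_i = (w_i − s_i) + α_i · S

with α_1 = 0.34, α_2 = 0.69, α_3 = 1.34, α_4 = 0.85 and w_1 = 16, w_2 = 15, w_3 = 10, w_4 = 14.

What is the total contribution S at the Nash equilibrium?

∂u_i/∂s_i = α_i − 1, so village i contributes w_i if α_i > 1, else 0.
α_i > 1 for i ∈ {3}; NE contributions (0, 0, 10, 0), S = 10.

10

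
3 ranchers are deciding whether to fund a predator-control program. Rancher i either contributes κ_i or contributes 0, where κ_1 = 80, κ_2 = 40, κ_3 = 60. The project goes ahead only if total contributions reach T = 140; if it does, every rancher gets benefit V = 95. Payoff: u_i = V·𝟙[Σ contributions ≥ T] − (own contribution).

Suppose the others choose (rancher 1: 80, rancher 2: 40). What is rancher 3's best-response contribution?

Others' total = 120. Contributing 60 brings total to 180 ≥ 140: gain V − κ_3 = 35.
Best response: 60.

60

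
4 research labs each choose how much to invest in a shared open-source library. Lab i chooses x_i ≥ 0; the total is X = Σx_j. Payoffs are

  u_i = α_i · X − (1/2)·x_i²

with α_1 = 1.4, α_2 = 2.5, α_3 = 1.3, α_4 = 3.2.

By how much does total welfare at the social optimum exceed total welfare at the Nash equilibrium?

Lab i's FOC: ∂u_i/∂x_i = α_i − x_i = 0, so x_i* = α_i.
NE contributions = (1.4, 2.5, 1.3, 3.2); X = 8.4.
W^NE = (Σα)·X − ½Σα_i² = 8.4² − ½·20.14 = 60.49.
Planner sets x_i = Σα_j = 8.4 for every i, so X^SO = 4·8.4 = 33.6.
W^SO = (Σα)·X^SO − ½·4·(Σα)² = (4/2)·8.4² = 141.12.
Deadweight loss = W^SO − W^NE = 80.63.

80.63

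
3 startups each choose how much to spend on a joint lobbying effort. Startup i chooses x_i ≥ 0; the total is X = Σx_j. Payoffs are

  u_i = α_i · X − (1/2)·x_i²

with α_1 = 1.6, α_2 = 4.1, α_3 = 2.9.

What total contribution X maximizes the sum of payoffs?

25.8

Planner FOC: ∂(Σu_j)/∂x_i = (Σα_j) − x_i = 0, so x_i^SO = Σα_j = 8.6 for every i; X^SO = 25.8.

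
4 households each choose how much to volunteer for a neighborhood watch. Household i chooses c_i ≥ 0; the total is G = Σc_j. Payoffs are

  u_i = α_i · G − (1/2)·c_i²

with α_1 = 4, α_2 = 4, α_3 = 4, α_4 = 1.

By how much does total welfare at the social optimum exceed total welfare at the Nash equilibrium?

Household i's FOC: ∂u_i/∂c_i = α_i − c_i = 0, so c_i* = α_i.
NE contributions = (4, 4, 4, 1); G = 13.
W^NE = (Σα)·G − ½Σα_i² = 13² − ½·49 = 144.5.
Planner sets c_i = Σα_j = 13 for every i, so G^SO = 4·13 = 52.
W^SO = (Σα)·G^SO − ½·4·(Σα)² = (4/2)·13² = 338.
Deadweight loss = W^SO − W^NE = 193.5.

193.5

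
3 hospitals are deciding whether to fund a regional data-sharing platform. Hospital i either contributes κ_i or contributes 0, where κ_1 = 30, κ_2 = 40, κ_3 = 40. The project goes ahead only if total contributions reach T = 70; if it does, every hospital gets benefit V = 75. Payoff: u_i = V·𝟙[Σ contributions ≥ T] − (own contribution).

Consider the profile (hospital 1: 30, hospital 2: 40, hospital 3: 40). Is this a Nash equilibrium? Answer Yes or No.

Total = 110 ≥ 70: provided.
Hospital 1 (pledges 30, payoff 45): dropping to 0 → total 80, payoff 75. Profitable deviation.

No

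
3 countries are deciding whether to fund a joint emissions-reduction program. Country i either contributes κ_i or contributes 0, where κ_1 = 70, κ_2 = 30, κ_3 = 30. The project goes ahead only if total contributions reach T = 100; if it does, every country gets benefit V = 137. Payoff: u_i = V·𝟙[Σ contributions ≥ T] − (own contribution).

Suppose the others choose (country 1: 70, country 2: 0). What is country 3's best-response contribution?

30

Others' total = 70. Contributing 30 brings total to 100 ≥ 100: gain V − κ_3 = 107.
Best response: 30.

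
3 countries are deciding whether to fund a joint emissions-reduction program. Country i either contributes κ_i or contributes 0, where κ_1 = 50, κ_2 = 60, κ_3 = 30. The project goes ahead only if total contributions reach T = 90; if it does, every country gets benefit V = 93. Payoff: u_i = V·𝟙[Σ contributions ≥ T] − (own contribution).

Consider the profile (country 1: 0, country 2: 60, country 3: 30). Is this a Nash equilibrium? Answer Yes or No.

Total = 90 ≥ 90: provided.
Country 1 (pledges 0, payoff 93): pledging 50 → total 140, payoff 43. No gain.
Country 2 (pledges 60, payoff 33): dropping to 0 → total 30, payoff 0. No gain.
Country 3 (pledges 30, payoff 63): dropping to 0 → total 60, payoff 0. No gain.

Yes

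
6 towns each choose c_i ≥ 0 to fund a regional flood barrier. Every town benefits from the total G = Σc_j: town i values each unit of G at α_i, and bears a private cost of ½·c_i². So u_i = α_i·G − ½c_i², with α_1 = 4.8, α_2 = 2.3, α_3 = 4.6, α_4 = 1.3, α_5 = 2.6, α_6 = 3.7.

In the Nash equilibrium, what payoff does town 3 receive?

Town i's FOC: ∂u_i/∂c_i = α_i − c_i = 0, so c_i* = α_i.
NE contributions = (4.8, 2.3, 4.6, 1.3, 2.6, 3.7); G = 19.3.
u_3 = α_3·G − ½·(c_3)² = 4.6·19.3 − ½·4.6² = 78.2.

78.2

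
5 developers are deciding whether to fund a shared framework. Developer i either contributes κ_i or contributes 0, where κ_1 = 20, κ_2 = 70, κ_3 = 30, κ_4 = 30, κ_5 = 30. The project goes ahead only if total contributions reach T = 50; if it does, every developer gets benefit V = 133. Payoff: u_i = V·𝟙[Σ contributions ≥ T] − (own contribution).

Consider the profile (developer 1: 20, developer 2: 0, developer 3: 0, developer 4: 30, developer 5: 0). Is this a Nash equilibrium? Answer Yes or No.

Total = 50 ≥ 50: provided.
Developer 1 (pledges 20, payoff 113): dropping to 0 → total 30, payoff 0. No gain.
Developer 2 (pledges 0, payoff 133): pledging 70 → total 120, payoff 63. No gain.
Developer 3 (pledges 0, payoff 133): pledging 30 → total 80, payoff 103. No gain.
Developer 4 (pledges 30, payoff 103): dropping to 0 → total 20, payoff 0. No gain.
Developer 5 (pledges 0, payoff 133): pledging 30 → total 80, payoff 103. No gain.

Yes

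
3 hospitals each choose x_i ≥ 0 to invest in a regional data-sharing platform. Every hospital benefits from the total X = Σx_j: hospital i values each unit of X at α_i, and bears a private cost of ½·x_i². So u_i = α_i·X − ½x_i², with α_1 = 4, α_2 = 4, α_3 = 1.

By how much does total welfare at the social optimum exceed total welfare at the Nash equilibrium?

57

Hospital i's FOC: ∂u_i/∂x_i = α_i − x_i = 0, so x_i* = α_i.
NE contributions = (4, 4, 1); X = 9.
W^NE = (Σα)·X − ½Σα_i² = 9² − ½·33 = 64.5.
Planner sets x_i = Σα_j = 9 for every i, so X^SO = 3·9 = 27.
W^SO = (Σα)·X^SO − ½·3·(Σα)² = (3/2)·9² = 121.5.
Deadweight loss = W^SO − W^NE = 57.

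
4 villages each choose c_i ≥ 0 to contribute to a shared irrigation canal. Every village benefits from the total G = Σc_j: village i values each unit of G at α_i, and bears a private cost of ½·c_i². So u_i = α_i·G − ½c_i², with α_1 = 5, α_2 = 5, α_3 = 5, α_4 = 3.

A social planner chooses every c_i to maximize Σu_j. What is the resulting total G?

72

Planner FOC: ∂(Σu_j)/∂c_i = (Σα_j) − c_i = 0, so c_i^SO = Σα_j = 18 for every i; G^SO = 72.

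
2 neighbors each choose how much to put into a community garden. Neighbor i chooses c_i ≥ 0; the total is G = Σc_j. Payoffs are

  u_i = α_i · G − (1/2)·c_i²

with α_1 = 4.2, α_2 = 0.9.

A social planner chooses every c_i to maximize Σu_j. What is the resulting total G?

10.2

Planner FOC: ∂(Σu_j)/∂c_i = (Σα_j) − c_i = 0, so c_i^SO = Σα_j = 5.1 for every i; G^SO = 10.2.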